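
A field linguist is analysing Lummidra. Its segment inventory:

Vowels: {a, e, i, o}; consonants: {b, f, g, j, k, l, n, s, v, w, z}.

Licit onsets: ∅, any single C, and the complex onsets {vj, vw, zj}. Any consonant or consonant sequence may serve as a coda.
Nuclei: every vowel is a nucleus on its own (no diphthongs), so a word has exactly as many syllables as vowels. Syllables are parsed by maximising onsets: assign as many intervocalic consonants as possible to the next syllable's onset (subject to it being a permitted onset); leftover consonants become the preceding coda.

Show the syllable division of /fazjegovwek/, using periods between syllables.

fa.zje.go.vwek

The vowels are a, e, o, e — 4 nuclei, so 4 syllables.
Between /a/ (V1) and /e/ (V2): cluster /zj/ — /zj/ is itself a permitted onset, so the whole cluster goes right; preceding coda = ∅.
Between /e/ (V2) and /o/ (V3): /g/ → onset of the next syllable (single consonants are always licit onsets).
Between /o/ (V3) and /e/ (V4): cluster /vw/ — /vw/ is itself a permitted onset, so the whole cluster goes right; preceding coda = ∅.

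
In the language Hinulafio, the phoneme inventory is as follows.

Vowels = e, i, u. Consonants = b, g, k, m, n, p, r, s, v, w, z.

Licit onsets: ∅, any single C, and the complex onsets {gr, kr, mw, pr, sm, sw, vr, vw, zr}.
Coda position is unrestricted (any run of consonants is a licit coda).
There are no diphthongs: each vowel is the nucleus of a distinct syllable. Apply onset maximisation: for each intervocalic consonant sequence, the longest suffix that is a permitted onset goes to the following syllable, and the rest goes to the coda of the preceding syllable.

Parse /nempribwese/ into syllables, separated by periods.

nem.prib.we.se

Vowels present: e, i, e, e; each is a nucleus, giving 4 syllables.
Between /e/ (V1) and /i/ (V2): cluster /mpr/ — the longest permitted-onset suffix is /pr/; onset = /pr/, preceding coda = /m/.
Between /i/ (V2) and /e/ (V3): /bw/; trying suffixes from longest down, /w/ is the first permitted one, so coda /b/ | onset /w/.
Between /e/ (V3) and /e/ (V4): /s/ → onset of the next syllable (single consonants are always licit onsets).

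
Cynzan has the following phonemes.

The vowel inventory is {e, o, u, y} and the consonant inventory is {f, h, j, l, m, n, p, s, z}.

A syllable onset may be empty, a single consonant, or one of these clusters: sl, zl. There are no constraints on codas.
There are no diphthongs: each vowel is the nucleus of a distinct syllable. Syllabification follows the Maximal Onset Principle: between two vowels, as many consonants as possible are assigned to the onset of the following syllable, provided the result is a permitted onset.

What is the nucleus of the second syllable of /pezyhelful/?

The vowels are e, y, e, u — 4 nuclei, so 4 syllables.
The second nucleus (vowel 2 from the left) is /y/.

y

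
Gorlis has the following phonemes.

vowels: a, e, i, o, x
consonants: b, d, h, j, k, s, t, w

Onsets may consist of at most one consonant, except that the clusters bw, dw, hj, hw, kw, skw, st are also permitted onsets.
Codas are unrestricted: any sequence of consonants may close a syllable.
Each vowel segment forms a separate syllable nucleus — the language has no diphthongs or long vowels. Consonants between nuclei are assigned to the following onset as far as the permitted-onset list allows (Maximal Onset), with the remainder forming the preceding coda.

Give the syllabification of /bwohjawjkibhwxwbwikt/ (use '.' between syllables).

Vowels present: o, a, i, x, i; each is a nucleus, giving 5 syllables.
/o…a/ gap (V1→V2): cluster /hj/ — /hj/ is itself a permitted onset, so the whole cluster goes right; preceding coda = ∅.
/a…i/ gap (V2→V3): /wjk/ splits as /wj/ + /k/ (/k/ is the longest suffix that is a licit onset).
/i…x/ gap (V3→V4): /bhw/; trying suffixes from longest down, /hw/ is the first permitted one, so coda /b/ | onset /hw/.
/x…i/ gap (V4→V5): /wbw/; trying suffixes from longest down, /bw/ is the first permitted one, so coda /w/ | onset /bw/.

bwo.hjawj.kib.hwxw.bwikt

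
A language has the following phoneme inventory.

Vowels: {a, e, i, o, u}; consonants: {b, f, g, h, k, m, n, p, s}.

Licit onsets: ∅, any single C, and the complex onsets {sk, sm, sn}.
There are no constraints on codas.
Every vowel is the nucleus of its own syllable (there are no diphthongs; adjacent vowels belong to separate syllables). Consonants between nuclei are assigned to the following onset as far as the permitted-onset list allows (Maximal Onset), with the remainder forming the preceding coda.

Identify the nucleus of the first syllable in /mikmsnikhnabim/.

The vowels are i, i, a, i — 4 nuclei, so 4 syllables.
The first nucleus (vowel 1 from the left) is /i/.

i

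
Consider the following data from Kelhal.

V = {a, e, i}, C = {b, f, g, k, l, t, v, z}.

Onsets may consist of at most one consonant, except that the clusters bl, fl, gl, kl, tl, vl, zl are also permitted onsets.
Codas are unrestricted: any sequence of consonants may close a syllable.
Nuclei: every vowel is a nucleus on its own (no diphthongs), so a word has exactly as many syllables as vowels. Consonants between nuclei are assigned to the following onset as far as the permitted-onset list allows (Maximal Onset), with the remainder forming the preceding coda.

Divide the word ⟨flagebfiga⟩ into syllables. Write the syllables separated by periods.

Nuclei (vowels): a, e, i, a → 4 syllables.
Between /a/ (V1) and /e/ (V2): /g/ → onset of the next syllable (single consonants are always licit onsets).
Between /e/ (V2) and /i/ (V3): /bf/; trying suffixes from longest down, /f/ is the first permitted one, so coda /b/ | onset /f/.
Between /i/ (V3) and /a/ (V4): just /g/ — single C goes to the following onset.

fla.geb.fi.ga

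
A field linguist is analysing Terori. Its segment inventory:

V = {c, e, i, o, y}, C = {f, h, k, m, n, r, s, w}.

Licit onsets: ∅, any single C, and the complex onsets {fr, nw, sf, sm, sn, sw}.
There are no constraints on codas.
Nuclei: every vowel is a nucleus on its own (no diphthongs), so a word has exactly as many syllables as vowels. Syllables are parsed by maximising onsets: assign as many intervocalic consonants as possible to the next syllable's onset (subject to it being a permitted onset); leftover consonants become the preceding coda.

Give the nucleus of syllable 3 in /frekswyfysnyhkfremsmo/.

Nuclei (vowels): e, y, y, y, e, o → 6 syllables.
The third nucleus (vowel 3 from the left) is /y/.

y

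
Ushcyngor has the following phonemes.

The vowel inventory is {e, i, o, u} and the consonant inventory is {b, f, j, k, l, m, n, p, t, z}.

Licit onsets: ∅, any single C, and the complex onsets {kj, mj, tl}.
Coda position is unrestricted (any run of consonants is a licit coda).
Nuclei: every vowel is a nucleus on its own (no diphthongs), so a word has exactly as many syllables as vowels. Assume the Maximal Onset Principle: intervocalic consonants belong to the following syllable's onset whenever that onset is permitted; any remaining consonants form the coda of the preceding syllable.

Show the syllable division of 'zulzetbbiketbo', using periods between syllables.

The vowels are u, e, i, e, o — 5 nuclei, so 5 syllables.
V1 /u/ – V2 /e/: cluster /lz/ — the longest permitted-onset suffix is /z/; onset = /z/, preceding coda = /l/.
V2 /e/ – V3 /i/: /tbb/ — longest licit onset from the right is /b/, leaving /tb/ as coda.
V3 /i/ – V4 /e/: /k/ is a single consonant, so it becomes the next onset.
V4 /e/ – V5 /o/: cluster /tb/ — the longest permitted-onset suffix is /b/; onset = /b/, preceding coda = /t/.

zul.zetb.bi.ket.bo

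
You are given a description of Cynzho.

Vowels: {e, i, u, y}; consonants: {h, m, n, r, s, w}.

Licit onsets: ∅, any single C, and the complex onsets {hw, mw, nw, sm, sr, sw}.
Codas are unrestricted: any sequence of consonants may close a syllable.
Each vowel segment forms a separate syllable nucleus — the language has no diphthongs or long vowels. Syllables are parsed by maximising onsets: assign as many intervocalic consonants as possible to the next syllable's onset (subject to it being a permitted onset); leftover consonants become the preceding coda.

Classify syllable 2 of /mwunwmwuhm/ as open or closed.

Nuclei (vowels): u, u → 2 syllables.
σ1/σ2 boundary: cluster /nwmw/ — the longest permitted-onset suffix is /mw/; onset = /mw/, preceding coda = /nw/.
Syllabification: mwunw.mwuhm.
Syllable 2 is /mwuhm/ with coda /hm/, so it is closed.

closed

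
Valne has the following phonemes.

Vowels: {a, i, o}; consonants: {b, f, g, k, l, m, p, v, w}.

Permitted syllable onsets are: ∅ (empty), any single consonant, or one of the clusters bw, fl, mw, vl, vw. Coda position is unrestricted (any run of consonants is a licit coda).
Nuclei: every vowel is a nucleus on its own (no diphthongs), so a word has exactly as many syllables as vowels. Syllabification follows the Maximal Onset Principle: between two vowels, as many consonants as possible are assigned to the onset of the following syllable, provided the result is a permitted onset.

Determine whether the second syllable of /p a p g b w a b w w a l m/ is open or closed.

closed

Vowels present: a, a, a; each is a nucleus, giving 3 syllables.
σ1/σ2 boundary: /pgbw/; trying suffixes from longest down, /bw/ is the first permitted one, so coda /pg/ | onset /bw/.
σ2/σ3 boundary: /bww/ splits as /bw/ + /w/ (/w/ is the longest suffix that is a licit onset).
So the parse is papg.bwabw.walm.
Syllable 2 is /bwabw/ with coda /bw/, so it is closed.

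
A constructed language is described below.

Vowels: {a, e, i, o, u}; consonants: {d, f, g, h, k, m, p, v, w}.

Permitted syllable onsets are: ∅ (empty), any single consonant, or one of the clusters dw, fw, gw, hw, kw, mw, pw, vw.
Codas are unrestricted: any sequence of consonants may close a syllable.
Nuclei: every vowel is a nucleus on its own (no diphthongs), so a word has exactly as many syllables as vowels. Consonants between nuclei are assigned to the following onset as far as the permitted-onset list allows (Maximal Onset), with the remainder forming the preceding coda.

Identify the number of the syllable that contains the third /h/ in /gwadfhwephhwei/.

The vowels are a, e, e, i — 4 nuclei, so 4 syllables.
Between /a/ (V1) and /e/ (V2): /dfhw/; trying suffixes from longest down, /hw/ is the first permitted one, so coda /df/ | onset /hw/.
Between /e/ (V2) and /e/ (V3): /phhw/ — longest licit onset from the right is /hw/, leaving /ph/ as coda.
Between /e/ (V3) and /i/ (V4): nothing intervenes; syllable break is V.V.
Syllabification: gwadf.hweph.hwe.i.
The third /h/ is in the onset of syllable 3 (/hwe/).

3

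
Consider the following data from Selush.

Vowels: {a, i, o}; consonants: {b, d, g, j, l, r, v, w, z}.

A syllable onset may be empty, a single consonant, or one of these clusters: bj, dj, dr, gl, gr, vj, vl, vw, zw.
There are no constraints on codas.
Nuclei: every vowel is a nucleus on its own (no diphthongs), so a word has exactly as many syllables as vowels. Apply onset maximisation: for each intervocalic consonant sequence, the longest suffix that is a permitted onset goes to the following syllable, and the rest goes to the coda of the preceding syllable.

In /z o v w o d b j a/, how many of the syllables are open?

2

Vowels present: o, o, a; each is a nucleus, giving 3 syllables.
Between /o/ (V1) and /o/ (V2): cluster /vw/ — /vw/ is itself a permitted onset, so the whole cluster goes right; preceding coda = ∅.
Between /o/ (V2) and /a/ (V3): /dbj/ — longest licit onset from the right is /bj/, leaving /d/ as coda.
Syllabification: zo.vwod.bja.
Classifying each syllable: /zo/ (open), /vwod/ (closed), /bja/ (open).
Open syllables: 2.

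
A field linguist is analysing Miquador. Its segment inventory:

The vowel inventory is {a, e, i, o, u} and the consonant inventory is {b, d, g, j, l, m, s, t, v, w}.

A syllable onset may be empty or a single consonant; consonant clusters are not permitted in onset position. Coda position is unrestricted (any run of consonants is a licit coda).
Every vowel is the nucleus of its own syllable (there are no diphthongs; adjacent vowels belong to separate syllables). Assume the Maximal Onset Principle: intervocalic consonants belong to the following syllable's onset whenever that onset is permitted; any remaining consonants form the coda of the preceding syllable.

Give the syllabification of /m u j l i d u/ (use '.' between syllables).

Vowels present: u, i, u; each is a nucleus, giving 3 syllables.
V1 /u/ – V2 /i/: cluster /jl/ — the longest permitted-onset suffix is /l/; onset = /l/, preceding coda = /j/.
V2 /i/ – V3 /u/: /d/ → onset of the next syllable (single consonants are always licit onsets).

muj.li.du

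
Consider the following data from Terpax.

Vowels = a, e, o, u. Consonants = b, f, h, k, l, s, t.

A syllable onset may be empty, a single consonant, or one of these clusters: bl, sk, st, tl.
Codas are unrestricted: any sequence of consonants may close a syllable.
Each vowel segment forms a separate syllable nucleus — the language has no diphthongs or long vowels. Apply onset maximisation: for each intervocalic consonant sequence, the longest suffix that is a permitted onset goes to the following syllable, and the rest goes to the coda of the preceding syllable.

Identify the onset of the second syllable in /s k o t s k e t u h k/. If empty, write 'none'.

Vowels present: o, e, u; each is a nucleus, giving 3 syllables.
/o…e/ gap (V1→V2): /tsk/; trying suffixes from longest down, /sk/ is the first permitted one, so coda /t/ | onset /sk/.
/e…u/ gap (V2→V3): /t/ is a single consonant, so it becomes the next onset.
Syllabification: skot.ske.tuhk.
Syllable 2 is /ske/: onset /sk/, nucleus /e/, coda ∅.

sk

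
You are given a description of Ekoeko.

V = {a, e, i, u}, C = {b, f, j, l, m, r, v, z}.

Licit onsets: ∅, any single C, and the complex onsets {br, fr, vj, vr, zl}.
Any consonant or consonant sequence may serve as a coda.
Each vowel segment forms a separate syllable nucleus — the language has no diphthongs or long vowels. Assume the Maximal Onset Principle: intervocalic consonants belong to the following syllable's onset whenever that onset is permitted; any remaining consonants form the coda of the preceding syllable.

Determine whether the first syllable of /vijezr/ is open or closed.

Vowels present: i, e; each is a nucleus, giving 2 syllables.
V1 /i/ – V2 /e/: /j/ → onset of the next syllable (single consonants are always licit onsets).
Syllabification: vi.jezr.
Syllable 1 is /vi/; it ends in its nucleus with no coda, so it is open.

open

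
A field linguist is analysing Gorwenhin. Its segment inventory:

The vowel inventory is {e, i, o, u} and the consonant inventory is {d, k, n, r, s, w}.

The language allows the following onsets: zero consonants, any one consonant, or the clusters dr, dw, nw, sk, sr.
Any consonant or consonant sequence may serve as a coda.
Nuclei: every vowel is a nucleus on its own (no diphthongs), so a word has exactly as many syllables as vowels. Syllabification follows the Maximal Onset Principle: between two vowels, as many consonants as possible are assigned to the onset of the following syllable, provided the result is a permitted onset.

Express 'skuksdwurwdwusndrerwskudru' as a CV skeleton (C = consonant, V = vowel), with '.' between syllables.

The vowels are u, u, u, e, u, u — 6 nuclei, so 6 syllables.
Between /u/ (V1) and /u/ (V2): cluster /ksdw/ — the longest permitted-onset suffix is /dw/; onset = /dw/, preceding coda = /ks/.
Between /u/ (V2) and /u/ (V3): cluster /rwdw/ — the longest permitted-onset suffix is /dw/; onset = /dw/, preceding coda = /rw/.
Between /u/ (V3) and /e/ (V4): cluster /sndr/ — the longest permitted-onset suffix is /dr/; onset = /dr/, preceding coda = /sn/.
Between /e/ (V4) and /u/ (V5): /rwsk/ — longest licit onset from the right is /sk/, leaving /rw/ as coda.
Between /u/ (V5) and /u/ (V6): /dr/ is a licit onset in full, so it all attaches to the next syllable.
Syllabification: skuks.dwurw.dwusn.drerw.sku.dru.
Mapping each syllable to C/V: /skuks/ → CCVCC, /dwurw/ → CCVCC, /dwusn/ → CCVCC, /drerw/ → CCVCC, /sku/ → CCV, /dru/ → CCV.

CCVCC.CCVCC.CCVCC.CCVCC.CCV.CCV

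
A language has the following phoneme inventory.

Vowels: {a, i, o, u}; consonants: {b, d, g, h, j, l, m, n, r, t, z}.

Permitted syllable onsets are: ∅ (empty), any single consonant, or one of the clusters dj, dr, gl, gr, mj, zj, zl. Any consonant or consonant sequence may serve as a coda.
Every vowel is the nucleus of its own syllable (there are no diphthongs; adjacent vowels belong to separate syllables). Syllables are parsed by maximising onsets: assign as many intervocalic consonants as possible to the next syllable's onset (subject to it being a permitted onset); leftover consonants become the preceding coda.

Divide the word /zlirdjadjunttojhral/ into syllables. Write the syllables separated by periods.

zlir.dja.djunt.tojh.ral

The vowels are i, a, u, o, a — 5 nuclei, so 5 syllables.
Between /i/ (V1) and /a/ (V2): /rdj/ splits as /r/ + /dj/ (/dj/ is the longest suffix that is a licit onset).
Between /a/ (V2) and /u/ (V3): /dj/ — entire cluster is a permitted onset → onset /dj/, coda ∅.
Between /u/ (V3) and /o/ (V4): /ntt/ — longest licit onset from the right is /t/, leaving /nt/ as coda.
Between /o/ (V4) and /a/ (V5): /jhr/; trying suffixes from longest down, /r/ is the first permitted one, so coda /jh/ | onset /r/.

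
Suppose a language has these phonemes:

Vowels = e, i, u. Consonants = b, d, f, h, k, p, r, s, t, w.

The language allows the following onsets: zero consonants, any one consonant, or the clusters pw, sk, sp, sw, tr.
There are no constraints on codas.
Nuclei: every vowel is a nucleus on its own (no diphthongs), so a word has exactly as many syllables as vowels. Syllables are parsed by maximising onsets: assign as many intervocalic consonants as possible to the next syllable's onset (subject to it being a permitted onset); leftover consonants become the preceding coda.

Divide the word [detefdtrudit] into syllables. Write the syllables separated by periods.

de.tefd.tru.dit

Nuclei (vowels): e, e, u, i → 4 syllables.
σ1/σ2 boundary: /t/ is a single consonant, so it becomes the next onset.
σ2/σ3 boundary: cluster /fdtr/ — the longest permitted-onset suffix is /tr/; onset = /tr/, preceding coda = /fd/.
σ3/σ4 boundary: /d/ is a single consonant, so it becomes the next onset.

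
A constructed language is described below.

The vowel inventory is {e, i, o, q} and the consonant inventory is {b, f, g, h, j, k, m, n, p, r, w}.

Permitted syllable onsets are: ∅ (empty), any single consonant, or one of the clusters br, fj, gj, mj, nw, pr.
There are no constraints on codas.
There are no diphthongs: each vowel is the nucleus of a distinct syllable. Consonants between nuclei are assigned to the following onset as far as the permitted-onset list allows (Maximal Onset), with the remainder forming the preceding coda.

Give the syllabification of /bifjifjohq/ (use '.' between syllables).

bi.fji.fjo.hq

The vowels are i, i, o, q — 4 nuclei, so 4 syllables.
Between /i/ (V1) and /i/ (V2): /fj/ — entire cluster is a permitted onset → onset /fj/, coda ∅.
Between /i/ (V2) and /o/ (V3): /fj/ — entire cluster is a permitted onset → onset /fj/, coda ∅.
Between /o/ (V3) and /q/ (V4): /h/ → onset of the next syllable (single consonants are always licit onsets).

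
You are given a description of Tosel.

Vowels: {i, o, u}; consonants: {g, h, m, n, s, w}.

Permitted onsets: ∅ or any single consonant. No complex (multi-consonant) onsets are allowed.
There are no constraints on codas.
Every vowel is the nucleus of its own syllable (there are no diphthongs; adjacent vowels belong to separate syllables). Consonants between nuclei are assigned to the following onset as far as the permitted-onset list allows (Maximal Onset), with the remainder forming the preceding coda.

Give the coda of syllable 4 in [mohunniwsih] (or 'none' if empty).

Nuclei (vowels): o, u, i, i → 4 syllables.
/o…u/ gap (V1→V2): just /h/ — single C goes to the following onset.
/u…i/ gap (V2→V3): cluster /nn/ — the longest permitted-onset suffix is /n/; onset = /n/, preceding coda = /n/.
/i…i/ gap (V3→V4): /ws/ splits as /w/ + /s/ (/s/ is the longest suffix that is a licit onset).
Result: mo.hun.niw.sih.
Syllable 4 is /sih/: onset /s/, nucleus /i/, coda /h/.

h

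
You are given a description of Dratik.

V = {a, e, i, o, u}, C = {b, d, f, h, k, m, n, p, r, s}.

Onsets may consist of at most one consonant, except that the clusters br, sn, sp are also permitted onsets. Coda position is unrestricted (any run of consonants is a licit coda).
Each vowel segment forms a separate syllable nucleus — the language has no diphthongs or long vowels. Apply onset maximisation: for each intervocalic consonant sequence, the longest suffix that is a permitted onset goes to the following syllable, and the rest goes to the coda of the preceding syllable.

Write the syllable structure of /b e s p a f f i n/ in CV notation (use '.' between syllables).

Vowels present: e, a, i; each is a nucleus, giving 3 syllables.
Between /e/ (V1) and /a/ (V2): /sp/ — entire cluster is a permitted onset → onset /sp/, coda ∅.
Between /a/ (V2) and /i/ (V3): cluster /ff/ — the longest permitted-onset suffix is /f/; onset = /f/, preceding coda = /f/.
So the parse is be.spaf.fin.
Mapping each syllable to C/V: /be/ → CV, /spaf/ → CCVC, /fin/ → CVC.

CV.CCVC.CVC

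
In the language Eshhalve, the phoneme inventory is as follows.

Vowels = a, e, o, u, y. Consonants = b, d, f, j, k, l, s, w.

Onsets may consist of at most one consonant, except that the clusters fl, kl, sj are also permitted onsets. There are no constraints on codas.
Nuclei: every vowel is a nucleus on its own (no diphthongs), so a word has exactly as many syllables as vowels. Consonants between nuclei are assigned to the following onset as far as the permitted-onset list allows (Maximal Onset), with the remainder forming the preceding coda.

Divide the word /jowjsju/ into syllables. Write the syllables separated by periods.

Nuclei (vowels): o, u → 2 syllables.
σ1/σ2 boundary: /wjsj/; trying suffixes from longest down, /sj/ is the first permitted one, so coda /wj/ | onset /sj/.

jowj.sju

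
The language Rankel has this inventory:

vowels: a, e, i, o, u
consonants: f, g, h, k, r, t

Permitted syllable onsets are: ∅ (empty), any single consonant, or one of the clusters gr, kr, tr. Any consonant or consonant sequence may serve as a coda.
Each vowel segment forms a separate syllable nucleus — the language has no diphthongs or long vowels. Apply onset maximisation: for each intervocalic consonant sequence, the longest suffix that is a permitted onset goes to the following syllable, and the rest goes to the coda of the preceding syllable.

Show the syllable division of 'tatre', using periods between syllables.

Vowels present: a, e; each is a nucleus, giving 2 syllables.
/a…e/ gap (V1→V2): /tr/ is a licit onset in full, so it all attaches to the next syllable.

ta.tre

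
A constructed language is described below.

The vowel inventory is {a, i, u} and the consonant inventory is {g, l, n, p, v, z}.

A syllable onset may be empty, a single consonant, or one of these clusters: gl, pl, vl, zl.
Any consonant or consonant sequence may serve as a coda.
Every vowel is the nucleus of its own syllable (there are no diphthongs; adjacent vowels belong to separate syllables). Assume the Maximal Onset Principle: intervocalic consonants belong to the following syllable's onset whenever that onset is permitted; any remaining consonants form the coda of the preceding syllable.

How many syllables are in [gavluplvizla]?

4

Nuclei (vowels): a, u, i, a → 4 syllables.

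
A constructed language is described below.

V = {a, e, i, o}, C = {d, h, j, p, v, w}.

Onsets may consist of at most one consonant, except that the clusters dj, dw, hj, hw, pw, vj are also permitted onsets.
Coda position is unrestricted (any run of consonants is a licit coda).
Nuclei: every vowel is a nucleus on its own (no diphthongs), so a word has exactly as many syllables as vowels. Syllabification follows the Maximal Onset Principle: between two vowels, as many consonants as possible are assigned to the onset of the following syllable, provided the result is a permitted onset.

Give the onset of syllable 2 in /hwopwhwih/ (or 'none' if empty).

Nuclei (vowels): o, i → 2 syllables.
σ1/σ2 boundary: /pwhw/ splits as /pw/ + /hw/ (/hw/ is the longest suffix that is a licit onset).
So the parse is hwopw.hwih.
Syllable 2 is /hwih/: onset /hw/, nucleus /i/, coda /h/.

hw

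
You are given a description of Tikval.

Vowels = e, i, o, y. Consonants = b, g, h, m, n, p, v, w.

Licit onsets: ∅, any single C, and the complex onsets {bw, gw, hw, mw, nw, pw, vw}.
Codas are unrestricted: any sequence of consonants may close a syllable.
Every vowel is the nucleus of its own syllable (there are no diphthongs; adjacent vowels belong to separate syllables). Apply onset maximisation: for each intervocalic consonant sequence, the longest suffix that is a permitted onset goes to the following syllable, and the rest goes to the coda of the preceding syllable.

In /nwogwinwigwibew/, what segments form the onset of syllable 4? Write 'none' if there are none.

gw

Nuclei (vowels): o, i, i, i, e → 5 syllables.
σ1/σ2 boundary: cluster /gw/ — /gw/ is itself a permitted onset, so the whole cluster goes right; preceding coda = ∅.
σ2/σ3 boundary: /nw/ — entire cluster is a permitted onset → onset /nw/, coda ∅.
σ3/σ4 boundary: /gw/ is a licit onset in full, so it all attaches to the next syllable.
σ4/σ5 boundary: just /b/ — single C goes to the following onset.
So the parse is nwo.gwi.nwi.gwi.bew.
Syllable 4 is /gwi/: onset /gw/, nucleus /i/, coda ∅.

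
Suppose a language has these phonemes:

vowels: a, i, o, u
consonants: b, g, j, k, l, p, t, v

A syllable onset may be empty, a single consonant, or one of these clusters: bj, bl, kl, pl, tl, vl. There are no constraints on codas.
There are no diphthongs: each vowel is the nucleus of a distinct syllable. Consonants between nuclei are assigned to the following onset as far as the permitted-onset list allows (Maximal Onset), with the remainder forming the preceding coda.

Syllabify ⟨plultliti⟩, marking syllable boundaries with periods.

plul.tli.ti

The vowels are u, i, i — 3 nuclei, so 3 syllables.
Between /u/ (V1) and /i/ (V2): /ltl/; trying suffixes from longest down, /tl/ is the first permitted one, so coda /l/ | onset /tl/.
Between /i/ (V2) and /i/ (V3): /t/ is a single consonant, so it becomes the next onset.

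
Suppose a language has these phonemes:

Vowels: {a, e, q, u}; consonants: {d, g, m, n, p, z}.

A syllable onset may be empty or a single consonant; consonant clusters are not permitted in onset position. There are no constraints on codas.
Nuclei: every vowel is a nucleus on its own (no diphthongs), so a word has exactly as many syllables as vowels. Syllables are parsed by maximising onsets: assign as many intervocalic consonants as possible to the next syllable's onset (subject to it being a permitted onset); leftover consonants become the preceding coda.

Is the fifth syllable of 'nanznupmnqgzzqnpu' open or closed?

The vowels are a, u, q, q, u — 5 nuclei, so 5 syllables.
Between /a/ (V1) and /u/ (V2): /nzn/; trying suffixes from longest down, /n/ is the first permitted one, so coda /nz/ | onset /n/.
Between /u/ (V2) and /q/ (V3): /pmn/; trying suffixes from longest down, /n/ is the first permitted one, so coda /pm/ | onset /n/.
Between /q/ (V3) and /q/ (V4): cluster /gzz/ — the longest permitted-onset suffix is /z/; onset = /z/, preceding coda = /gz/.
Between /q/ (V4) and /u/ (V5): /np/ splits as /n/ + /p/ (/p/ is the longest suffix that is a licit onset).
So the parse is nanz.nupm.nqgz.zqn.pu.
Syllable 5 is /pu/; it ends in its nucleus with no coda, so it is open.

open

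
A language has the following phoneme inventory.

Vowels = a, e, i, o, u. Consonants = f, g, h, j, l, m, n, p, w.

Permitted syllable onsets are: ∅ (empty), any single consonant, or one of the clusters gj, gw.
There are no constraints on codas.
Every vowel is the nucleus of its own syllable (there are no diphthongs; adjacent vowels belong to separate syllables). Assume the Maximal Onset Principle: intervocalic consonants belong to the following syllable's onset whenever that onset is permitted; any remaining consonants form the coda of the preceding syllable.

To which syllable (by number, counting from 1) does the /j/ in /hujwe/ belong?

1

The vowels are u, e — 2 nuclei, so 2 syllables.
σ1/σ2 boundary: cluster /jw/ — the longest permitted-onset suffix is /w/; onset = /w/, preceding coda = /j/.
Syllabification: huj.we.
The /j/ is in the coda of syllable 1 (/huj/).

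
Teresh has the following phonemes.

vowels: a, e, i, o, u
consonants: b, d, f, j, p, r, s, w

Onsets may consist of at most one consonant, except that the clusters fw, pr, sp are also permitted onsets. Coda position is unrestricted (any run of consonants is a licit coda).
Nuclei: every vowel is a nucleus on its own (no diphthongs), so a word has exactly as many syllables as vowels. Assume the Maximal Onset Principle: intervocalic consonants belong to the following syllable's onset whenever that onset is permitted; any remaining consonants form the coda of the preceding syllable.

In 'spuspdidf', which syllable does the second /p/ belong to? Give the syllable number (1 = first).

1

The vowels are u, i — 2 nuclei, so 2 syllables.
V1 /u/ – V2 /i/: /spd/ — longest licit onset from the right is /d/, leaving /sp/ as coda.
Putting it together: spusp.didf.
The second /p/ is in the coda of syllable 1 (/spusp/).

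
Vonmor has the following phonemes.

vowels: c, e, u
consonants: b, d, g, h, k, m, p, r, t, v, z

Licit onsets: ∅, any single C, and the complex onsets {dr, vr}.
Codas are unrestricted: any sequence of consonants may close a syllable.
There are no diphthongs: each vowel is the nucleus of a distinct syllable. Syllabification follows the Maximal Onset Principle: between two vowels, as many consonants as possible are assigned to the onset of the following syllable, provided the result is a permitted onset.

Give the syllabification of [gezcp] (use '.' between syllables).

Nuclei (vowels): e, c → 2 syllables.
/e…c/ gap (V1→V2): /z/ → onset of the next syllable (single consonants are always licit onsets).

ge.zcp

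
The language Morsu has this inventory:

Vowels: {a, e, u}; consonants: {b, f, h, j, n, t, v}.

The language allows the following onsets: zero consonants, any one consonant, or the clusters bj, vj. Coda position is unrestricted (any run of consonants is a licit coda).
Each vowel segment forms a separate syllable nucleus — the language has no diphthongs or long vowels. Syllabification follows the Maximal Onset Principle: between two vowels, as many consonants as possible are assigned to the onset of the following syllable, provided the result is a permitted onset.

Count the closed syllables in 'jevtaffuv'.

3

Vowels present: e, a, u; each is a nucleus, giving 3 syllables.
Between /e/ (V1) and /a/ (V2): /vt/ splits as /v/ + /t/ (/t/ is the longest suffix that is a licit onset).
Between /a/ (V2) and /u/ (V3): /ff/; trying suffixes from longest down, /f/ is the first permitted one, so coda /f/ | onset /f/.
Syllabification: jev.taf.fuv.
Classifying each syllable: /jev/ (closed), /taf/ (closed), /fuv/ (closed).
Closed syllables: 3.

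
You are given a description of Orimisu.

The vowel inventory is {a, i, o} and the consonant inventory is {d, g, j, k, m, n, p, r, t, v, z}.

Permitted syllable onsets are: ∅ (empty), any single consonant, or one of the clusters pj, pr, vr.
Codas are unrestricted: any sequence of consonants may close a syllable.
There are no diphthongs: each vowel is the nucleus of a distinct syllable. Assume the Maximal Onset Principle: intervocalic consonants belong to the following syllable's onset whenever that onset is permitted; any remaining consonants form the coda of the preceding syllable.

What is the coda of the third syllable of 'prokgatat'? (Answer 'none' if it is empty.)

Nuclei (vowels): o, a, a → 3 syllables.
V1 /o/ – V2 /a/: /kg/; trying suffixes from longest down, /g/ is the first permitted one, so coda /k/ | onset /g/.
V2 /a/ – V3 /a/: just /t/ — single C goes to the following onset.
Putting it together: prok.ga.tat.
Syllable 3 is /tat/: onset /t/, nucleus /a/, coda /t/.

t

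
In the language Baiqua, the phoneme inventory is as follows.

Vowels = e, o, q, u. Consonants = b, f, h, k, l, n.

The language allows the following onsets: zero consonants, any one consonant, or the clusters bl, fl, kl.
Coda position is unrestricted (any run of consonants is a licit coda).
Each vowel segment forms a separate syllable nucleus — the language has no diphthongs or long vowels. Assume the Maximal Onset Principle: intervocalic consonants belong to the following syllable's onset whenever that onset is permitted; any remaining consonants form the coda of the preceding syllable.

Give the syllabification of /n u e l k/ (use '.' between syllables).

Vowels present: u, e; each is a nucleus, giving 2 syllables.
σ1/σ2 boundary: no consonants, so the boundary falls immediately after /u/.

nu.elk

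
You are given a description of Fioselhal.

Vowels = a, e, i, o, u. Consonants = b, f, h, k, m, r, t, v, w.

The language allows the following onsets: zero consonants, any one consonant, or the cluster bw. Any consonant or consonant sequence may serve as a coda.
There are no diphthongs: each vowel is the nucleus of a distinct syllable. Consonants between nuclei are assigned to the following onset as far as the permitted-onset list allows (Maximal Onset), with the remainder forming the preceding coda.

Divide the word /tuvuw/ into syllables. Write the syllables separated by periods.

Vowels present: u, u; each is a nucleus, giving 2 syllables.
V1 /u/ – V2 /u/: /v/ → onset of the next syllable (single consonants are always licit onsets).

tu.vuw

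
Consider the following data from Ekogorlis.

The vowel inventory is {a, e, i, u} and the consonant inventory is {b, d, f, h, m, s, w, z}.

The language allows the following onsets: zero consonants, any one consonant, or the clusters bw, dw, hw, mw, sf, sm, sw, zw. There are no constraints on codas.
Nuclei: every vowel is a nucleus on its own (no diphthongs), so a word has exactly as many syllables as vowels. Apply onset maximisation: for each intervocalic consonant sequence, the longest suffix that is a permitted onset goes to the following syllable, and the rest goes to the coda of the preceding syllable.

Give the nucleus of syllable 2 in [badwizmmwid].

Vowels present: a, i, i; each is a nucleus, giving 3 syllables.
The second nucleus (vowel 2 from the left) is /i/.

i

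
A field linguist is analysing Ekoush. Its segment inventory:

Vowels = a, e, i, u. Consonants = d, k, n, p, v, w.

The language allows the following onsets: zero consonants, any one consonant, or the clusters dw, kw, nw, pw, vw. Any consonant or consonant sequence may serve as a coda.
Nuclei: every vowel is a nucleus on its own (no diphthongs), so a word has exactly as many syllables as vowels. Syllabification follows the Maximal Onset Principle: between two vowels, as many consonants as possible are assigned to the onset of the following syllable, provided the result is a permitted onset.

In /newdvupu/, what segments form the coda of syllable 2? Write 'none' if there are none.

none

Vowels present: e, u, u; each is a nucleus, giving 3 syllables.
/e…u/ gap (V1→V2): cluster /wdv/ — the longest permitted-onset suffix is /v/; onset = /v/, preceding coda = /wd/.
/u…u/ gap (V2→V3): /p/ → onset of the next syllable (single consonants are always licit onsets).
Syllabification: newd.vu.pu.
Syllable 2 is /vu/: onset /v/, nucleus /u/, coda ∅.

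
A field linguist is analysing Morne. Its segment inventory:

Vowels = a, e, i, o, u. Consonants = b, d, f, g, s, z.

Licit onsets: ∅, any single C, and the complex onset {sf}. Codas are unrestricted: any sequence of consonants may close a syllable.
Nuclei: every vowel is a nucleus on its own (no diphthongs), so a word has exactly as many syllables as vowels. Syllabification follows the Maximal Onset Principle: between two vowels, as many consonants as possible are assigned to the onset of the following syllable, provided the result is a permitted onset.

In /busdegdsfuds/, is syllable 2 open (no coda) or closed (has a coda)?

closed

Vowels present: u, e, u; each is a nucleus, giving 3 syllables.
/u…e/ gap (V1→V2): /sd/ splits as /s/ + /d/ (/d/ is the longest suffix that is a licit onset).
/e…u/ gap (V2→V3): cluster /gdsf/ — the longest permitted-onset suffix is /sf/; onset = /sf/, preceding coda = /gd/.
Syllabification: bus.degd.sfuds.
Syllable 2 is /degd/ with coda /gd/, so it is closed.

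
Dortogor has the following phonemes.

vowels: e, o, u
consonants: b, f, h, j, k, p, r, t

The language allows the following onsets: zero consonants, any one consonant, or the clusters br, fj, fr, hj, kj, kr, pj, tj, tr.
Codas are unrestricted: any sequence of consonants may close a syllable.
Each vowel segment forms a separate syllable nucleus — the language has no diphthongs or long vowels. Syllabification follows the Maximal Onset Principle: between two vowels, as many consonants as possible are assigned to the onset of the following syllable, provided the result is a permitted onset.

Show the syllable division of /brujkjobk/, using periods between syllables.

The vowels are u, o — 2 nuclei, so 2 syllables.
/u…o/ gap (V1→V2): cluster /jkj/ — the longest permitted-onset suffix is /kj/; onset = /kj/, preceding coda = /j/.

bruj.kjobk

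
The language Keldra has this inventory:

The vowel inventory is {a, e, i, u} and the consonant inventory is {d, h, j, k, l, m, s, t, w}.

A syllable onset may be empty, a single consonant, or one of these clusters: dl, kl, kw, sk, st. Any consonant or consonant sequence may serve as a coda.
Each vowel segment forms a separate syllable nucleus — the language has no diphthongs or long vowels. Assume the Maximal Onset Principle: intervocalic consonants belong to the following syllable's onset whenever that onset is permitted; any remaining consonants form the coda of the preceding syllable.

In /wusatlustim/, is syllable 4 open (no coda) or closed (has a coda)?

closed

Nuclei (vowels): u, a, u, i → 4 syllables.
σ1/σ2 boundary: /s/ is a single consonant, so it becomes the next onset.
σ2/σ3 boundary: /tl/ — longest licit onset from the right is /l/, leaving /t/ as coda.
σ3/σ4 boundary: cluster /st/ — /st/ is itself a permitted onset, so the whole cluster goes right; preceding coda = ∅.
So the parse is wu.sat.lu.stim.
Syllable 4 is /stim/ with coda /m/, so it is closed.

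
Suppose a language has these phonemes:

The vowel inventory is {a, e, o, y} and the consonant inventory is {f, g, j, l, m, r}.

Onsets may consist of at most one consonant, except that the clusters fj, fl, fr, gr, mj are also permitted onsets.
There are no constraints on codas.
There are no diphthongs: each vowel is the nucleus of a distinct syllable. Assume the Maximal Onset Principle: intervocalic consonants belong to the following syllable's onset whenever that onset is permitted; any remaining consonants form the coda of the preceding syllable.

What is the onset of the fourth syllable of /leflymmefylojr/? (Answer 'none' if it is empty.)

f

The vowels are e, y, e, y, o — 5 nuclei, so 5 syllables.
Between /e/ (V1) and /y/ (V2): /fl/ — entire cluster is a permitted onset → onset /fl/, coda ∅.
Between /y/ (V2) and /e/ (V3): /mm/ — longest licit onset from the right is /m/, leaving /m/ as coda.
Between /e/ (V3) and /y/ (V4): /f/ → onset of the next syllable (single consonants are always licit onsets).
Between /y/ (V4) and /o/ (V5): /l/ → onset of the next syllable (single consonants are always licit onsets).
So the parse is le.flym.me.fy.lojr.
Syllable 4 is /fy/: onset /f/, nucleus /y/, coda ∅.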